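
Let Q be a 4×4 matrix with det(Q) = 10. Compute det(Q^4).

The determinant is 10000.

det(Q^4) = (det Q)^4 = (10)^4 = 10000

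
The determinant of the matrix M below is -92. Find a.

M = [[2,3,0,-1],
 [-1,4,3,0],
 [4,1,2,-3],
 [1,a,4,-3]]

8

Expanding along the row containing a, det(M) is linear in a: det(M) = (-4)·a + (-60).
Set (-4)·a + (-60) = -92  ⇒  (-4)·a = -32  ⇒  a = 8.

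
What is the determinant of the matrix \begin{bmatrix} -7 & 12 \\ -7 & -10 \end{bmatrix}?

det = (-7)·(-10) − 12·(-7) = 70 − (-84) = 154

154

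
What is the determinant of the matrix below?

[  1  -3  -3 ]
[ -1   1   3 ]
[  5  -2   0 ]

-30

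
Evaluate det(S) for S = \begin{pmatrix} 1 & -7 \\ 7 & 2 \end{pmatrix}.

|S| = 51

det(S) = 1·2 − (-7)·7 = 2 − (-49) = 51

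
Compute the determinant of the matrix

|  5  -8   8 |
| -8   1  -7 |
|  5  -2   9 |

-233

Expand along column 1:
  + 5 · |1 -7; -2 9| = 5·(9 − 14) = -25
  − (-8) · |-8 8; -2 9| = −(-8)·(-72 − (-16)) = -448
  + 5 · |-8 8; 1 -7| = 5·(56 − 8) = 240
Sum: (-25) + (-448) + (240) = -233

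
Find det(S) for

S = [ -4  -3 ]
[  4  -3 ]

det(S) = 24

det(S) = (-4)·(-3) − (-3)·4 = 12 − (-12) = 24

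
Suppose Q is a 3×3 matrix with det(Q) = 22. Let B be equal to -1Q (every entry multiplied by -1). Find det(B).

|B| = -22

For a 3×3 matrix, det(-1Q) = (-1)^3·det(Q) = -1·det(Q).
det(B) = (-1)·(22) = -22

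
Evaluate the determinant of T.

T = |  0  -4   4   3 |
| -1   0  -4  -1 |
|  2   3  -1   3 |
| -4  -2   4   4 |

|T| = 390

Expand along row 1 (it has 1 zero):
  − (-4) · M_12   where M_12 = det([-1 -4 -1; 2 -1 3; -4 4 4]) = 92
  + (4) · M_13   where M_13 = det([-1 0 -1; 2 3 3; -4 -2 4]) = -26
  − (3) · M_14   where M_14 = det([-1 0 -4; 2 3 -1; -4 -2 4]) = -42
det = (-1)·(-4)·(92) + (+1)·(4)·(-26) + (-1)·(3)·(-42) = 390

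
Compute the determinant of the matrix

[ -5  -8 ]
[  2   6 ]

det = (-5)·6 − (-8)·2 = -30 − (-16) = -14

-14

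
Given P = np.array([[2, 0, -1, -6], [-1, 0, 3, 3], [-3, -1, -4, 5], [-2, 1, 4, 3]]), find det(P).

Expand along column 2 (it has 2 zeros):
  − (-1) · M_32   where M_32 = det([2 -1 -6; -1 3 3; -2 4 3]) = -15
  + (1) · M_42   where M_42 = det([2 -1 -6; -1 3 3; -3 -4 5]) = -20
det = (-1)·(-1)·(-15) + (+1)·(1)·(-20) = -35

-35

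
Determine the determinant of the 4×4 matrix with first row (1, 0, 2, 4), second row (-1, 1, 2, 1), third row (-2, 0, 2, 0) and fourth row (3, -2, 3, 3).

Expand along row 3 (it has 2 zeros):
  + (-2) · M_31   where M_31 = det([0 2 4; 1 2 1; -2 3 3]) = 18
  + (2) · M_33   where M_33 = det([1 0 4; -1 1 1; 3 -2 3]) = 1
det = (+1)·(-2)·(18) + (+1)·(2)·(1) = -34

-34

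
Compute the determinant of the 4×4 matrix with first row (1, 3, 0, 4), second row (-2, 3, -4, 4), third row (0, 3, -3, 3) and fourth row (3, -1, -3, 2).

The determinant is -117.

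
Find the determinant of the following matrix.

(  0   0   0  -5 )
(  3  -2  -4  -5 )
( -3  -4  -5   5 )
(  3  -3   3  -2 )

-765

Expand along row 1 (it has 3 zeros):
  − (-5) · M_14   where M_14 = det([3 -2 -4; -3 -4 -5; 3 -3 3]) = -153
det = (-1)·(-5)·(-153) = -765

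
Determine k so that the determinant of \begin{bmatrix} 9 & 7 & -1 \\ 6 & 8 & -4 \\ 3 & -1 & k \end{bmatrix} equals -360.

Expanding along the row containing k, det(B) is linear in k: det(B) = (30)·k + (-90).
Set (30)·k + (-90) = -360  ⇒  (30)·k = -270  ⇒  k = -9.

-9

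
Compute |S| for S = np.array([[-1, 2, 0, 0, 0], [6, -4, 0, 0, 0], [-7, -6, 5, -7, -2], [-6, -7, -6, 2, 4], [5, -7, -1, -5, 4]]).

S is block lower-triangular with a 2×2 block and a 3×3 block on the diagonal, so its determinant equals the product of the determinants of the diagonal blocks.
det of the 2×2 block = -8
det of the 3×3 block = -64
det = (-8)·(-64) = 512

512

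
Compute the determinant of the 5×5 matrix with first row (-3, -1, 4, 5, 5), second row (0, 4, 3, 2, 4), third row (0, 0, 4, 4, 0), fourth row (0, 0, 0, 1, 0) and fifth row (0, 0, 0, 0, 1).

The determinant is -48.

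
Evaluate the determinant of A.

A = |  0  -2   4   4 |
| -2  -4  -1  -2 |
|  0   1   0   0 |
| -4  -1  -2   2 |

det(A) = -48

Expand along row 3 (it has 3 zeros):
  − (1) · M_32   where M_32 = det([0 4 4; -2 -1 -2; -4 -2 2]) = 48
det = (-1)·(1)·(48) = -48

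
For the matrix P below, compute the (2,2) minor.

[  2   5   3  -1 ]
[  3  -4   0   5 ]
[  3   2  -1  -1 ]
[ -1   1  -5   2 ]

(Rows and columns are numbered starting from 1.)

Delete row 2 and column 2; the remaining 3×3 submatrix is [2 3 -1; 3 -1 -1; -1 -5 2].
Its determinant is -13.

-13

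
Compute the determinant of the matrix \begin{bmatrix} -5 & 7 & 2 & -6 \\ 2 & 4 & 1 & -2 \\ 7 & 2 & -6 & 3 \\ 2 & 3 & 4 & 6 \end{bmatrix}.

The determinant is 1829.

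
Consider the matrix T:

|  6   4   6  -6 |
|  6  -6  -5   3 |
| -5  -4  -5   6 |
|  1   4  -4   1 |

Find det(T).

|T| = -428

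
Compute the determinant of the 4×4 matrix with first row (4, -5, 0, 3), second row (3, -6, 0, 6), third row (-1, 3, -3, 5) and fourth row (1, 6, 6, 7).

The determinant is 963.

Expand along column 3 (it has 2 zeros):
  + (-3) · M_33   where M_33 = det([4 -5 3; 3 -6 6; 1 6 7]) = -165
  − (6) · M_43   where M_43 = det([4 -5 3; 3 -6 6; -1 3 5]) = -78
det = (+1)·(-3)·(-165) + (-1)·(6)·(-78) = 963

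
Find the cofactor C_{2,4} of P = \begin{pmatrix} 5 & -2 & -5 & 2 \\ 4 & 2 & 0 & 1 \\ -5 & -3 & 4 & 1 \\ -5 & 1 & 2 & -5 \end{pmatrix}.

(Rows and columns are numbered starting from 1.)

Delete row 2 and column 4; the remaining 3×3 submatrix is [5 -2 -5; -5 -3 4; -5 1 2].
Its determinant is 70.
The cofactor carries sign (−1)^(2+4) = +1, so C_{2,4} = +(70) = 70.

70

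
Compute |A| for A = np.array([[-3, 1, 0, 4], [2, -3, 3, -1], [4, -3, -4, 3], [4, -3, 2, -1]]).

-128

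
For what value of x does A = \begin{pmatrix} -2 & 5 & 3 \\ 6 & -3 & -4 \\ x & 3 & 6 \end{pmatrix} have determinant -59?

Expanding along the column containing x, det(A) is linear in x: det(A) = (-11)·x + (-114).
Set (-11)·x + (-114) = -59  ⇒  (-11)·x = 55  ⇒  x = -5.

x = -5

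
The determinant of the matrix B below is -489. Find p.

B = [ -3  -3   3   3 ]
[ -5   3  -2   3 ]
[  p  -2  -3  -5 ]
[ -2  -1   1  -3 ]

3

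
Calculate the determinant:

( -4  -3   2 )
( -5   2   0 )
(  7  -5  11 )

The determinant is -231.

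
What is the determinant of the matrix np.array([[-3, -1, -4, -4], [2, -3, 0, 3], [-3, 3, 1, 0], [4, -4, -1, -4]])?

Expand along row 2 (it has 1 zero):
  − (2) · M_21   where M_21 = det([-1 -4 -4; 3 1 0; -4 -1 -4]) = -48
  + (-3) · M_22   where M_22 = det([-3 -4 -4; -3 1 0; 4 -1 -4]) = 64
  + (3) · M_24   where M_24 = det([-3 -1 -4; -3 3 1; 4 -4 -1]) = -4
det = (-1)·(2)·(-48) + (+1)·(-3)·(64) + (+1)·(3)·(-4) = -108

The determinant is -108.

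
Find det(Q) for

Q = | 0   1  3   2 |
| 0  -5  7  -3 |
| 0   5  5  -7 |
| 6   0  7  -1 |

Expand along column 1 (it has 3 zeros):
  − (6) · M_41   where M_41 = det([1 3 2; -5 7 -3; 5 5 -7]) = -304
det = (-1)·(6)·(-304) = 1824

1824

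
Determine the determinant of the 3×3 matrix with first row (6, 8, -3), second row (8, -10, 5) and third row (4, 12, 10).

-1848

Expand along column 1:
  + 6 · |-10 5; 12 10| = 6·(-100 − 60) = -960
  − 8 · |8 -3; 12 10| = −8·(80 − (-36)) = -928
  + 4 · |8 -3; -10 5| = 4·(40 − 30) = 40
Sum: (-960) + (-928) + (40) = -1848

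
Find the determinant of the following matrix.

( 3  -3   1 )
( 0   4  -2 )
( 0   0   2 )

24

The matrix is upper triangular, so the determinant is the product of the diagonal entries:
det = (3) · (4) · (2) = 24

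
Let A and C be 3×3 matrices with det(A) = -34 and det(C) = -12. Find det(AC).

|AC| = 408

det(AC) = det(A)·det(C) = (-34)·(-12) = 408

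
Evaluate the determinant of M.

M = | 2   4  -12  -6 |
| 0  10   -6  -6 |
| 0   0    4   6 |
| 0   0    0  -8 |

M is upper triangular, so det(M) is the product of the diagonal entries:
det = (2) · (10) · (4) · (-8) = -640

-640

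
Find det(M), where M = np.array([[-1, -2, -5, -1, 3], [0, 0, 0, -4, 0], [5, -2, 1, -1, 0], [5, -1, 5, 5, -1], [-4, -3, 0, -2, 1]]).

Expand along row 2 (it has 4 zeros):
  + (-4) · M_24   where M_24 = det([-1 -2 -5 3; 5 -2 1 0; 5 -1 5 -1; -4 -3 0 1]) = -144
det = (+1)·(-4)·(-144) = 576

|M| = 576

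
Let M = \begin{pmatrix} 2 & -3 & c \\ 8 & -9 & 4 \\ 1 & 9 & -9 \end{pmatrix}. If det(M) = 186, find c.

Expanding along the column containing c, det(M) is linear in c: det(M) = (81)·c + (-138).
Set (81)·c + (-138) = 186  ⇒  (81)·c = 324  ⇒  c = 4.

4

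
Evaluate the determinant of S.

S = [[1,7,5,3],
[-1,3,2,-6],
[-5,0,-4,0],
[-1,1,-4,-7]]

|S| = 1229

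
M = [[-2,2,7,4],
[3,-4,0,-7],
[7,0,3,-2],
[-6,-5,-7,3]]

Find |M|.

Expand along row 2 (it has 1 zero):
  − (3) · M_21   where M_21 = det([2 7 4; 0 3 -2; -5 -7 3]) = 120
  + (-4) · M_22   where M_22 = det([-2 7 4; 7 3 -2; -6 -7 3]) = -177
  + (-7) · M_24   where M_24 = det([-2 2 7; 7 0 3; -6 -5 -7]) = -213
det = (-1)·(3)·(120) + (+1)·(-4)·(-177) + (+1)·(-7)·(-213) = 1839

The determinant is 1839.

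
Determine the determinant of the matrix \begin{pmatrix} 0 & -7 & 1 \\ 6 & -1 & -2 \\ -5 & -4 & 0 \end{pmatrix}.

-99

Expand along row 1:
  − (-7) · |6 -2; -5 0| = −(-7)·(0 − 10) = -70
  + 1 · |6 -1; -5 -4| = 1·(-24 − 5) = -29
Sum: (-70) + (-29) = -99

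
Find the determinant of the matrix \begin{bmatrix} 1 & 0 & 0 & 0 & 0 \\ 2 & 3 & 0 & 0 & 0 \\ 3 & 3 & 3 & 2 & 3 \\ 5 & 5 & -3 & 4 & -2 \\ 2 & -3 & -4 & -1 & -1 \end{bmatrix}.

The determinant is 147.

The matrix is block lower-triangular with a 2×2 block and a 3×3 block on the diagonal, so its determinant equals the product of the determinants of the diagonal blocks.
det of the 2×2 block = 3
det of the 3×3 block = 49
det = (3)·(49) = 147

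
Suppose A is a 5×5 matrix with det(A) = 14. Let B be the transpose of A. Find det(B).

det(Aᵀ) = det(A).
det(B) = (1)·(14) = 14

det(B) = 14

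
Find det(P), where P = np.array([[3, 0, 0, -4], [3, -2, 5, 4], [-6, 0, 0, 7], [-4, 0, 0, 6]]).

0

Expand along column 2 (it has 3 zeros):
  + (-2) · M_22   where M_22 = det([3 0 -4; -6 0 7; -4 0 6]) = 0
det = (+1)·(-2)·(0) = 0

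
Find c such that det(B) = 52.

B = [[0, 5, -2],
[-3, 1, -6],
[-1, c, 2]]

Expanding along the row containing c, det(B) is linear in c: det(B) = (6)·c + (58).
Set (6)·c + (58) = 52  ⇒  (6)·c = -6  ⇒  c = -1.

c = -1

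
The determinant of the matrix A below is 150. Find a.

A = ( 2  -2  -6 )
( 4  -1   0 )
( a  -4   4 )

-5

Expanding along the row containing a, det(A) is linear in a: det(A) = (-6)·a + (120).
Set (-6)·a + (120) = 150  ⇒  (-6)·a = 30  ⇒  a = -5.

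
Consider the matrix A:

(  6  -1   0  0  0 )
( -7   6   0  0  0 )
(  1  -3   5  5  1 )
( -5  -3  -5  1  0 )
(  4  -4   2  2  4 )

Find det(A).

det(A) = 3132

A is block lower-triangular with a 2×2 block and a 3×3 block on the diagonal, so its determinant equals the product of the determinants of the diagonal blocks.
det of the 2×2 block = 29
det of the 3×3 block = 108
det = (29)·(108) = 3132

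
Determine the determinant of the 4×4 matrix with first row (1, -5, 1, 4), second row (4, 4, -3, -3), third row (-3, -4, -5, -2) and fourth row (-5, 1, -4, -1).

Expand along row 1:
  + (1) · M_11   where M_11 = det([4 -3 -3; -4 -5 -2; 1 -4 -1]) = -57
  − (-5) · M_12   where M_12 = det([4 -3 -3; -3 -5 -2; -5 -4 -1]) = 6
  + (1) · M_13   where M_13 = det([4 4 -3; -3 -4 -2; -5 1 -1]) = 121
  − (4) · M_14   where M_14 = det([4 4 -3; -3 -4 -5; -5 1 -4]) = 205
det = (+1)·(1)·(-57) + (-1)·(-5)·(6) + (+1)·(1)·(121) + (-1)·(4)·(205) = -726

The determinant is -726.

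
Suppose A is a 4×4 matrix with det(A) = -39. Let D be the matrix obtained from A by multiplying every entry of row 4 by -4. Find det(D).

|D| = 156

Scaling one row by -4 multiplies the determinant by -4.
det(D) = (-4)·(-39) = 156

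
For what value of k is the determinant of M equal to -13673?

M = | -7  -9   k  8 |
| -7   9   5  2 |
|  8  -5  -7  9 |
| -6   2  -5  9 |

4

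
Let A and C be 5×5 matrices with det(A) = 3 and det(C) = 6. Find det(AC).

18

det(AC) = det(A)·det(C) = (3)·(6) = 18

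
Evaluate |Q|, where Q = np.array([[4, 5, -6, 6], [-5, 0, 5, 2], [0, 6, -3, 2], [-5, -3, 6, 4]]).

-134

Expand along row 2 (it has 1 zero):
  − (-5) · M_21   where M_21 = det([5 -6 6; 6 -3 2; -3 6 4]) = 222
  − (5) · M_23   where M_23 = det([4 5 6; 0 6 2; -5 -3 4]) = 250
  + (2) · M_24   where M_24 = det([4 5 -6; 0 6 -3; -5 -3 6]) = 3
det = (-1)·(-5)·(222) + (-1)·(5)·(250) + (+1)·(2)·(3) = -134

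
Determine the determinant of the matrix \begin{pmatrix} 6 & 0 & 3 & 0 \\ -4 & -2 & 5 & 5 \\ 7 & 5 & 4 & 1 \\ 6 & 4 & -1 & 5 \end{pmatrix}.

-1620

Expand along row 1 (it has 2 zeros):
  + (6) · M_11   where M_11 = det([-2 5 5; 5 4 1; 4 -1 5]) = -252
  + (3) · M_13   where M_13 = det([-4 -2 5; 7 5 1; 6 4 5]) = -36
det = (+1)·(6)·(-252) + (+1)·(3)·(-36) = -1620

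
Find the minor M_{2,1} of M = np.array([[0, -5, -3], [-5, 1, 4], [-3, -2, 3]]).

Delete row 2 and column 1; the remaining 2×2 submatrix is [-5 -3; -2 3].
Its determinant is (-5)·3 − (-3)·(-2) = -21.

The minor is -21.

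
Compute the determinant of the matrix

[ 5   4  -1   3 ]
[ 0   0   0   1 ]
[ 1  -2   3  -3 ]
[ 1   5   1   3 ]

The determinant is -84.

Expand along row 2 (it has 3 zeros):
  + (1) · M_24   where M_24 = det([5 4 -1; 1 -2 3; 1 5 1]) = -84
det = (+1)·(1)·(-84) = -84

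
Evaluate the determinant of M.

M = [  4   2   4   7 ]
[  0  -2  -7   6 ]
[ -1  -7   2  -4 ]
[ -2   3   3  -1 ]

-1421

Expand along row 2 (it has 1 zero):
  + (-2) · M_22   where M_22 = det([4 4 7; -1 2 -4; -2 3 -1]) = 75
  − (-7) · M_23   where M_23 = det([4 2 7; -1 -7 -4; -2 3 -1]) = -29
  + (6) · M_24   where M_24 = det([4 2 4; -1 -7 2; -2 3 3]) = -178
det = (+1)·(-2)·(75) + (-1)·(-7)·(-29) + (+1)·(6)·(-178) = -1421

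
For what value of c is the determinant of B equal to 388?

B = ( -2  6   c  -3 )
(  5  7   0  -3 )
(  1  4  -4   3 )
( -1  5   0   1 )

Expanding along the row containing c, det(B) is linear in c: det(B) = (-110)·c + (608).
Set (-110)·c + (608) = 388  ⇒  (-110)·c = -220  ⇒  c = 2.

2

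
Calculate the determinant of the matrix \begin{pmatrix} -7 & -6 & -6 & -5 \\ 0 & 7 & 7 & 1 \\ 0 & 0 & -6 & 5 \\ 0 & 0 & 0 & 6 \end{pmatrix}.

The matrix is upper triangular, so the determinant is the product of the diagonal entries:
det = (-7) · (7) · (-6) · (6) = 1764

1764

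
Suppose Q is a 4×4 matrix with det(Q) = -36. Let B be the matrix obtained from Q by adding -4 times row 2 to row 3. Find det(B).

Adding a multiple of one row to another leaves the determinant unchanged.
det(B) = (1)·(-36) = -36

-36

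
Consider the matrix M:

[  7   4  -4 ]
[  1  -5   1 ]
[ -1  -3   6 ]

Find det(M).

|M| = -185

Expand along column 1:
  + 7 · |-5 1; -3 6| = 7·(-30 − (-3)) = -189
  − 1 · |4 -4; -3 6| = −1·(24 − 12) = -12
  + (-1) · |4 -4; -5 1| = (-1)·(4 − 20) = 16
Sum: (-189) + (-12) + (16) = -185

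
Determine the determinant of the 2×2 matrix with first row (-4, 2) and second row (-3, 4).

det = (-4)·4 − 2·(-3) = -16 − (-6) = -10

-10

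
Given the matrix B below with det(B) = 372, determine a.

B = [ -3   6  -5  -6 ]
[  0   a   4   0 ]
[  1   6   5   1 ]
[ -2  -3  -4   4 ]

a = 4

Expanding along the row containing a, det(B) is linear in a: det(B) = (-78)·a + (684).
Set (-78)·a + (684) = 372  ⇒  (-78)·a = -312  ⇒  a = 4.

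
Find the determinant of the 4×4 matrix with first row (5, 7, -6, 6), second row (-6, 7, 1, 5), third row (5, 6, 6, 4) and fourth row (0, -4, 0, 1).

The determinant is 3573.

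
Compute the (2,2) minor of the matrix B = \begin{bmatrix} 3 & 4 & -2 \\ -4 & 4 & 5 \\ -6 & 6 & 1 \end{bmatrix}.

-9

Delete row 2 and column 2; the remaining 2×2 submatrix is [3 -2; -6 1].
Its determinant is 3·1 − (-2)·(-6) = -9.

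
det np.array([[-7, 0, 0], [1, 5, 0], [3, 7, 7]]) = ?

-245

The matrix is lower triangular, so the determinant is the product of the diagonal entries:
det = (-7) · (5) · (7) = -245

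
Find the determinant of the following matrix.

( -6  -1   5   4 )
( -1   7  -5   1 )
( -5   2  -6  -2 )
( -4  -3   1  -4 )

The determinant is -1222.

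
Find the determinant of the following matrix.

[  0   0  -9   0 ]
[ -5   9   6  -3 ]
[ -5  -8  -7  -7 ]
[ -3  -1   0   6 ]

Expand along row 1 (it has 3 zeros):
  + (-9) · M_13   where M_13 = det([-5 9 -3; -5 -8 -7; -3 -1 6]) = 791
det = (+1)·(-9)·(791) = -7119

-7119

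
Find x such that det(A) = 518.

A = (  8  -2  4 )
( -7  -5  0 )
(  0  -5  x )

-7

Expanding along the row containing x, det(A) is linear in x: det(A) = (-54)·x + (140).
Set (-54)·x + (140) = 518  ⇒  (-54)·x = 378  ⇒  x = -7.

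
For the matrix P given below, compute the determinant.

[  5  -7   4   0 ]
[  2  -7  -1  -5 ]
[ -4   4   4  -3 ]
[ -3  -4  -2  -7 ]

The determinant is -601.

Expand along row 1 (it has 1 zero):
  + (5) · M_11   where M_11 = det([-7 -1 -5; 4 4 -3; -4 -2 -7]) = 158
  − (-7) · M_12   where M_12 = det([2 -1 -5; -4 4 -3; -3 -2 -7]) = -149
  + (4) · M_13   where M_13 = det([2 -7 -5; -4 4 -3; -3 -4 -7]) = -87
det = (+1)·(5)·(158) + (-1)·(-7)·(-149) + (+1)·(4)·(-87) = -601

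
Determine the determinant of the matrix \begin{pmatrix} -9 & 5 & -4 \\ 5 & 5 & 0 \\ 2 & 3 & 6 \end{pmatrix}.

Expand along row 2:
  − 5 · |5 -4; 3 6| = −5·(30 − (-12)) = -210
  + 5 · |-9 -4; 2 6| = 5·(-54 − (-8)) = -230
Sum: (-210) + (-230) = -440

-440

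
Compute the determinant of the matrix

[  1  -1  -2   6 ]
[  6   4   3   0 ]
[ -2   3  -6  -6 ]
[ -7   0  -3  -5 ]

-733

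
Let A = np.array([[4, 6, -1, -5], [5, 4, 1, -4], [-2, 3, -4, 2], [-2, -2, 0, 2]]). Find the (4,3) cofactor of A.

The cofactor is 47.

Delete row 4 and column 3; the remaining 3×3 submatrix is [4 6 -5; 5 4 -4; -2 3 2].
Its determinant is -47.
The cofactor carries sign (−1)^(4+3) = −1, so C_{4,3} = −(-47) = 47.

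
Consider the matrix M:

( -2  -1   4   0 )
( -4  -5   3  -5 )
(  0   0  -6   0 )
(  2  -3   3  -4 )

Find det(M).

Expand along row 3 (it has 3 zeros):
  + (-6) · M_33   where M_33 = det([-2 -1 0; -4 -5 -5; 2 -3 -4]) = 16
det = (+1)·(-6)·(16) = -96

det(M) = -96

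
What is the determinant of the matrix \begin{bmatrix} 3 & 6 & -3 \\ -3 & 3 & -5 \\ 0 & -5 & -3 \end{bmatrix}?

-201

Expand along row 3:
  − (-5) · |3 -3; -3 -5| = −(-5)·(-15 − 9) = -120
  + (-3) · |3 6; -3 3| = (-3)·(9 − (-18)) = -81
Sum: (-120) + (-81) = -201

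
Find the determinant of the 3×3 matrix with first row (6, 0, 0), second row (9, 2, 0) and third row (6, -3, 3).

36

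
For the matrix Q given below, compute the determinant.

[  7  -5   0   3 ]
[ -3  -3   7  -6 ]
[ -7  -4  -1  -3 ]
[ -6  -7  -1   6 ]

Expand along row 1 (it has 1 zero):
  + (7) · M_11   where M_11 = det([-3 7 -6; -4 -1 -3; -7 -1 6]) = 360
  − (-5) · M_12   where M_12 = det([-3 7 -6; -7 -1 -3; -6 -1 6]) = 441
  − (3) · M_14   where M_14 = det([-3 -3 7; -7 -4 -1; -6 -7 -1]) = 187
det = (+1)·(7)·(360) + (-1)·(-5)·(441) + (-1)·(3)·(187) = 4164

The determinant is 4164.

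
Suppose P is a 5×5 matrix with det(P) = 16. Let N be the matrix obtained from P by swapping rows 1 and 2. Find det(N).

|N| = -16

Swapping two rows multiplies the determinant by −1.
det(N) = (-1)·(16) = -16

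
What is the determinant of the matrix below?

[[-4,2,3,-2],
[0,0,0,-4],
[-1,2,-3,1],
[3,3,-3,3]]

Expand along row 2 (it has 3 zeros):
  + (-4) · M_24   where M_24 = det([-4 2 3; -1 2 -3; 3 3 -3]) = -63
det = (+1)·(-4)·(-63) = 252

252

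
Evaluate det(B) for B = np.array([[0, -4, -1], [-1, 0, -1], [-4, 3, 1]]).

Expand along row 1:
  − (-4) · |-1 -1; -4 1| = −(-4)·(-1 − 4) = -20
  + (-1) · |-1 0; -4 3| = (-1)·(-3 − 0) = 3
Sum: (-20) + (3) = -17

|B| = -17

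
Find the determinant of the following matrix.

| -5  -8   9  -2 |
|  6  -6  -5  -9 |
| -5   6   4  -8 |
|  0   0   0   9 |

The determinant is 144.

Expand along row 4 (it has 3 zeros):
  + (9) · M_44   where M_44 = det([-5 -8 9; 6 -6 -5; -5 6 4]) = 16
det = (+1)·(9)·(16) = 144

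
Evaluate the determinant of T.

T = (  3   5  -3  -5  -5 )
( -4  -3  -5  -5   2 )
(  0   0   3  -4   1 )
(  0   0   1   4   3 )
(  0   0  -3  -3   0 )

T is block upper-triangular with a 2×2 block and a 3×3 block on the diagonal, so its determinant equals the product of the determinants of the diagonal blocks.
det of the 2×2 block = 11
det of the 3×3 block = 72
det = (11)·(72) = 792

|T| = 792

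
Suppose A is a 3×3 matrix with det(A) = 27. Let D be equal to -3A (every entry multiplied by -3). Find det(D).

-729

For a 3×3 matrix, det(-3A) = (-3)^3·det(A) = -27·det(A).
det(D) = (-27)·(27) = -729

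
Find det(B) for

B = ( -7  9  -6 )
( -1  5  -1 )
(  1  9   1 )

Expand along row 1:
  + (-7) · |5 -1; 9 1| = (-7)·(5 − (-9)) = -98
  − 9 · |-1 -1; 1 1| = −9·(-1 − (-1)) = 0
  + (-6) · |-1 5; 1 9| = (-6)·(-9 − 5) = 84
Sum: (-98) + (0) + (84) = -14

-14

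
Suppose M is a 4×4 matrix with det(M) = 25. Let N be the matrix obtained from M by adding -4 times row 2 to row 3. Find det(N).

The determinant is 25.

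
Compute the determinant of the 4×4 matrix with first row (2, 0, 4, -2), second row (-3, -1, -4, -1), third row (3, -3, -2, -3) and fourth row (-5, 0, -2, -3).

-32

Expand along column 2 (it has 2 zeros):
  + (-1) · M_22   where M_22 = det([2 4 -2; 3 -2 -3; -5 -2 -3]) = 128
  − (-3) · M_32   where M_32 = det([2 4 -2; -3 -4 -1; -5 -2 -3]) = 32
det = (+1)·(-1)·(128) + (-1)·(-3)·(32) = -32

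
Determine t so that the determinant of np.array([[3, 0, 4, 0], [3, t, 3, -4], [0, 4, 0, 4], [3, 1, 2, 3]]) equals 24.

Expanding along the column containing t, det(A) is linear in t: det(A) = (24)·t + (120).
Set (24)·t + (120) = 24  ⇒  (24)·t = -96  ⇒  t = -4.

-4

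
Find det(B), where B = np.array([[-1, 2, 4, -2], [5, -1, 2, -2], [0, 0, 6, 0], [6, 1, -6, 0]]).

Expand along row 3 (it has 3 zeros):
  + (6) · M_33   where M_33 = det([-1 2 -2; 5 -1 -2; 6 1 0]) = -48
det = (+1)·(6)·(-48) = -288

|B| = -288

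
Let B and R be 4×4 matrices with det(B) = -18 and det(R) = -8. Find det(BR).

det(BR) = det(B)·det(R) = (-18)·(-8) = 144

The determinant is 144.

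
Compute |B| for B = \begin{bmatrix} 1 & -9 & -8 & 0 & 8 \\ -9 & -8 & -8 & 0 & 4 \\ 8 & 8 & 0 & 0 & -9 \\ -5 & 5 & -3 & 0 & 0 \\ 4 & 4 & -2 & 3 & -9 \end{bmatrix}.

The determinant is -21153.

Expand along column 4 (it has 4 zeros):
  − (3) · M_54   where M_54 = det([1 -9 -8 8; -9 -8 -8 4; 8 8 0 -9; -5 5 -3 0]) = 7051
det = (-1)·(3)·(7051) = -21153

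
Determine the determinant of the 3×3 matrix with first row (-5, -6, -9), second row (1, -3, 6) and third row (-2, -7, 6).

Expand along column 1:
  + (-5) · |-3 6; -7 6| = (-5)·(-18 − (-42)) = -120
  − 1 · |-6 -9; -7 6| = −1·(-36 − 63) = 99
  + (-2) · |-6 -9; -3 6| = (-2)·(-36 − 27) = 126
Sum: (-120) + (99) + (126) = 105

The determinant is 105.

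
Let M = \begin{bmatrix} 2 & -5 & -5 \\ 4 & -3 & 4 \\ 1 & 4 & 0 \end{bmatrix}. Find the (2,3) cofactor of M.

Delete row 2 and column 3; the remaining 2×2 submatrix is [2 -5; 1 4].
Its determinant is 2·4 − (-5)·1 = 13.
The cofactor carries sign (−1)^(2+3) = −1, so C_{2,3} = −(13) = -13.

The cofactor is -13.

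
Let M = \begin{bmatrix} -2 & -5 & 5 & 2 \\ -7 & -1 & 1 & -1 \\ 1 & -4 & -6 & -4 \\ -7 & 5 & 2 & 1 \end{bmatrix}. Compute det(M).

199

Expand along row 1:
  + (-2) · M_11   where M_11 = det([-1 1 -1; -4 -6 -4; 5 2 1]) = -40
  − (-5) · M_12   where M_12 = det([-7 1 -1; 1 -6 -4; -7 2 1]) = 53
  + (5) · M_13   where M_13 = det([-7 -1 -1; 1 -4 -4; -7 5 1]) = -116
  − (2) · M_14   where M_14 = det([-7 -1 1; 1 -4 -6; -7 5 2]) = -217
det = (+1)·(-2)·(-40) + (-1)·(-5)·(53) + (+1)·(5)·(-116) + (-1)·(2)·(-217) = 199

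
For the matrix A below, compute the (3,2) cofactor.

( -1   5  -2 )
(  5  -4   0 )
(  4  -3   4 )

Delete row 3 and column 2; the remaining 2×2 submatrix is [-1 -2; 5 0].
Its determinant is (-1)·0 − (-2)·5 = 10.
The cofactor carries sign (−1)^(3+2) = −1, so C_{3,2} = −(10) = -10.

-10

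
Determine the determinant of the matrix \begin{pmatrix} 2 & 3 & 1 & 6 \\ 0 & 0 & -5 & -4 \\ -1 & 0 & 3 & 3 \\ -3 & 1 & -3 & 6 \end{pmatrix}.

The determinant is 67.

Expand along row 2 (it has 2 zeros):
  − (-5) · M_23   where M_23 = det([2 3 6; -1 0 3; -3 1 6]) = -21
  + (-4) · M_24   where M_24 = det([2 3 1; -1 0 3; -3 1 -3]) = -43
det = (-1)·(-5)·(-21) + (+1)·(-4)·(-43) = 67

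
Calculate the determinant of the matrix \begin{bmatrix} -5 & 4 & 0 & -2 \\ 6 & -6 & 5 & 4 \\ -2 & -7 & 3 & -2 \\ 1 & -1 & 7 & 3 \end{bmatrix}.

Expand along row 1 (it has 1 zero):
  + (-5) · M_11   where M_11 = det([-6 5 4; -7 3 -2; -1 7 3]) = -207
  − (4) · M_12   where M_12 = det([6 5 4; -2 3 -2; 1 7 3]) = 90
  − (-2) · M_14   where M_14 = det([6 -6 5; -2 -7 3; 1 -1 7]) = -333
det = (+1)·(-5)·(-207) + (-1)·(4)·(90) + (-1)·(-2)·(-333) = 9

9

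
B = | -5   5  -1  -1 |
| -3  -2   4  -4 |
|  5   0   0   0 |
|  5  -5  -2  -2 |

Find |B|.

Expand along row 3 (it has 3 zeros):
  + (5) · M_31   where M_31 = det([5 -1 -1; -2 4 -4; -5 -2 -2]) = -120
det = (+1)·(5)·(-120) = -600

-600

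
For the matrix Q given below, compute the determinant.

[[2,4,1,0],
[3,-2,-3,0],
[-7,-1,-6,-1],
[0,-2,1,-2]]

-348

Expand along column 4 (it has 2 zeros):
  − (-1) · M_34   where M_34 = det([2 4 1; 3 -2 -3; 0 -2 1]) = -34
  + (-2) · M_44   where M_44 = det([2 4 1; 3 -2 -3; -7 -1 -6]) = 157
det = (-1)·(-1)·(-34) + (+1)·(-2)·(157) = -348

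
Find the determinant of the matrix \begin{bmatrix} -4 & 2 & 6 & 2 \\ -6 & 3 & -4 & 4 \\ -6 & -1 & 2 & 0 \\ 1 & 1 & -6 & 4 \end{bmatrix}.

Expand along row 3 (it has 1 zero):
  + (-6) · M_31   where M_31 = det([2 6 2; 3 -4 4; 1 -6 4]) = -60
  − (-1) · M_32   where M_32 = det([-4 6 2; -6 -4 4; 1 -6 4]) = 216
  + (2) · M_33   where M_33 = det([-4 2 2; -6 3 4; 1 1 4]) = 6
det = (+1)·(-6)·(-60) + (-1)·(-1)·(216) + (+1)·(2)·(6) = 588

The determinant is 588.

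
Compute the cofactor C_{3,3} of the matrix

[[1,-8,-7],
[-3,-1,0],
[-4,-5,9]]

-25

Delete row 3 and column 3; the remaining 2×2 submatrix is [1 -8; -3 -1].
Its determinant is 1·(-1) − (-8)·(-3) = -25.
The cofactor carries sign (−1)^(3+3) = +1, so C_{3,3} = +(-25) = -25.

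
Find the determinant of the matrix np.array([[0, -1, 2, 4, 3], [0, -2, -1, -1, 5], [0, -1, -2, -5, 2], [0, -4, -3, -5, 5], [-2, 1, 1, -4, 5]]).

Expand along column 1 (it has 4 zeros):
  + (-2) · M_51   where M_51 = det([-1 2 4 3; -2 -1 -1 5; -1 -2 -5 2; -4 -3 -5 5]) = 42
det = (+1)·(-2)·(42) = -84

-84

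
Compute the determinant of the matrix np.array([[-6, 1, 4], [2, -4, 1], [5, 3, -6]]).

Expand along column 1:
  + (-6) · |-4 1; 3 -6| = (-6)·(24 − 3) = -126
  − 2 · |1 4; 3 -6| = −2·(-6 − 12) = 36
  + 5 · |1 4; -4 1| = 5·(1 − (-16)) = 85
Sum: (-126) + (36) + (85) = -5

-5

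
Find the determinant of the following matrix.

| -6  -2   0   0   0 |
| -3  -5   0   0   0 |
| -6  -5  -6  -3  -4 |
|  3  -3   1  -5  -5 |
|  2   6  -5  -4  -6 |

The matrix is block lower-triangular with a 2×2 block and a 3×3 block on the diagonal, so its determinant equals the product of the determinants of the diagonal blocks.
det of the 2×2 block = 24
det of the 3×3 block = -37
det = (24)·(-37) = -888

-888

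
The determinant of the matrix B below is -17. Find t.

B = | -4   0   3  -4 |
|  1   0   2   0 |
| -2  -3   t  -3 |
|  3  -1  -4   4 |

Expanding along the column containing t, det(B) is linear in t: det(B) = (4)·t + (-29).
Set (4)·t + (-29) = -17  ⇒  (4)·t = 12  ⇒  t = 3.

t = 3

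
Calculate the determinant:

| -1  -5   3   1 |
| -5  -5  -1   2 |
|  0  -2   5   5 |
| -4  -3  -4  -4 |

145

Expand along row 3 (it has 1 zero):
  − (-2) · M_32   where M_32 = det([-1 3 1; -5 -1 2; -4 -4 -4]) = -80
  + (5) · M_33   where M_33 = det([-1 -5 1; -5 -5 2; -4 -3 -4]) = 109
  − (5) · M_34   where M_34 = det([-1 -5 3; -5 -5 -1; -4 -3 -4]) = 48
det = (-1)·(-2)·(-80) + (+1)·(5)·(109) + (-1)·(5)·(48) = 145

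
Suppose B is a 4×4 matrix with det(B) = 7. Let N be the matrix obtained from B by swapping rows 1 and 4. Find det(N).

-7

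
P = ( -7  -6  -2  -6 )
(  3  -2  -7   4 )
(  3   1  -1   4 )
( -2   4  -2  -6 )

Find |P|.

|P| = 270

Expand along row 1:
  + (-7) · M_11   where M_11 = det([-2 -7 4; 1 -1 4; 4 -2 -6]) = -174
  − (-6) · M_12   where M_12 = det([3 -7 4; 3 -1 4; -2 -2 -6]) = -60
  + (-2) · M_13   where M_13 = det([3 -2 4; 3 1 4; -2 4 -6]) = -30
  − (-6) · M_14   where M_14 = det([3 -2 -7; 3 1 -1; -2 4 -2]) = -108
det = (+1)·(-7)·(-174) + (-1)·(-6)·(-60) + (+1)·(-2)·(-30) + (-1)·(-6)·(-108) = 270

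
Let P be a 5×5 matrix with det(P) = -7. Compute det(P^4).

The determinant is 2401.

det(P^4) = (det P)^4 = (-7)^4 = 2401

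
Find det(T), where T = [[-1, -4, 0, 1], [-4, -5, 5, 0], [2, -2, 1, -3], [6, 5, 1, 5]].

The determinant is -741.

Expand along row 1 (it has 1 zero):
  + (-1) · M_11   where M_11 = det([-5 5 0; -2 1 -3; 5 1 5]) = -65
  − (-4) · M_12   where M_12 = det([-4 5 0; 2 1 -3; 6 1 5]) = -172
  − (1) · M_14   where M_14 = det([-4 -5 5; 2 -2 1; 6 5 1]) = 118
det = (+1)·(-1)·(-65) + (-1)·(-4)·(-172) + (-1)·(1)·(118) = -741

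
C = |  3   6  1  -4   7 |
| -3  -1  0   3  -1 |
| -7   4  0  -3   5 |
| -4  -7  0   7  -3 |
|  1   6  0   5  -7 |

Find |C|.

Expand along column 3 (it has 4 zeros):
  + (1) · M_13   where M_13 = det([-3 -1 3 -1; -7 4 -3 5; -4 -7 7 -3; 1 6 5 -7]) = -180
det = (+1)·(1)·(-180) = -180

-180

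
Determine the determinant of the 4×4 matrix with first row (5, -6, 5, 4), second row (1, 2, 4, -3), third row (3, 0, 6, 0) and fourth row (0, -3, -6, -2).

Expand along row 3 (it has 2 zeros):
  + (3) · M_31   where M_31 = det([-6 5 4; 2 4 -3; -3 -6 -2]) = 221
  + (6) · M_33   where M_33 = det([5 -6 4; 1 2 -3; 0 -3 -2]) = -89
det = (+1)·(3)·(221) + (+1)·(6)·(-89) = 129

129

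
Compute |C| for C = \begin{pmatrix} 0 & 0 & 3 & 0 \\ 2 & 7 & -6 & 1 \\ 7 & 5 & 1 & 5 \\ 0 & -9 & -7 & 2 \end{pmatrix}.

-153

Expand along row 1 (it has 3 zeros):
  + (3) · M_13   where M_13 = det([2 7 1; 7 5 5; 0 -9 2]) = -51
det = (+1)·(3)·(-51) = -153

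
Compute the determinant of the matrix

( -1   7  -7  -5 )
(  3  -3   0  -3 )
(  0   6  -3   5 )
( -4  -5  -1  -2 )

Expand along row 2 (it has 1 zero):
  − (3) · M_21   where M_21 = det([7 -7 -5; 6 -3 5; -5 -1 -2]) = 273
  + (-3) · M_22   where M_22 = det([-1 -7 -5; 0 -3 5; -4 -1 -2]) = 189
  + (-3) · M_24   where M_24 = det([-1 7 -7; 0 6 -3; -4 -5 -1]) = -63
det = (-1)·(3)·(273) + (+1)·(-3)·(189) + (+1)·(-3)·(-63) = -1197

-1197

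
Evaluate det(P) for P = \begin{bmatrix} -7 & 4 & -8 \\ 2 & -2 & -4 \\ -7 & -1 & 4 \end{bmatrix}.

Expand along column 1:
  + (-7) · |-2 -4; -1 4| = (-7)·(-8 − 4) = 84
  − 2 · |4 -8; -1 4| = −2·(16 − 8) = -16
  + (-7) · |4 -8; -2 -4| = (-7)·(-16 − 16) = 224
Sum: (84) + (-16) + (224) = 292

The determinant is 292.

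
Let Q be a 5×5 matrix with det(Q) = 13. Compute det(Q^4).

The determinant is 28561.

det(Q^4) = (det Q)^4 = (13)^4 = 28561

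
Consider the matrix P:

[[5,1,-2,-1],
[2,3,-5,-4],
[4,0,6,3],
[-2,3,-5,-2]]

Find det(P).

Expand along row 3 (it has 1 zero):
  + (4) · M_31   where M_31 = det([1 -2 -1; 3 -5 -4; 3 -5 -2]) = 2
  + (6) · M_33   where M_33 = det([5 1 -1; 2 3 -4; -2 3 -2]) = 30
  − (3) · M_34   where M_34 = det([5 1 -2; 2 3 -5; -2 3 -5]) = -4
det = (+1)·(4)·(2) + (+1)·(6)·(30) + (-1)·(3)·(-4) = 200

200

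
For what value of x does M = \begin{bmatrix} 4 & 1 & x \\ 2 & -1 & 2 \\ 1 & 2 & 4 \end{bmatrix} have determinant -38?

0

Expanding along the column containing x, det(M) is linear in x: det(M) = (5)·x + (-38).
Set (5)·x + (-38) = -38  ⇒  (5)·x = 0  ⇒  x = 0.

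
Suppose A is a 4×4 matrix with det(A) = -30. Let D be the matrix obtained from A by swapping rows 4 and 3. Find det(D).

The determinant is 30.

Swapping two rows multiplies the determinant by −1.
det(D) = (-1)·(-30) = 30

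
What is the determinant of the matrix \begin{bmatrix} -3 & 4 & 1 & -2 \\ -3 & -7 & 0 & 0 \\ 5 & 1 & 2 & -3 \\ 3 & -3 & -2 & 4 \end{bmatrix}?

The determinant is 36.

Expand along row 2 (it has 2 zeros):
  − (-3) · M_21   where M_21 = det([4 1 -2; 1 2 -3; -3 -2 4]) = 5
  + (-7) · M_22   where M_22 = det([-3 1 -2; 5 2 -3; 3 -2 4]) = -3
det = (-1)·(-3)·(5) + (+1)·(-7)·(-3) = 36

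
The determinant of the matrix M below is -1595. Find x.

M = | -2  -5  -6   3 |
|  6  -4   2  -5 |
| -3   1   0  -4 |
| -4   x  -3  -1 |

Expanding along the column containing x, det(M) is linear in x: det(M) = (-200)·x + (-195).
Set (-200)·x + (-195) = -1595  ⇒  (-200)·x = -1400  ⇒  x = 7.

x = 7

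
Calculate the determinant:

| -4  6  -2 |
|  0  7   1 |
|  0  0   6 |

-168

The matrix is upper triangular, so the determinant is the product of the diagonal entries:
det = (-4) · (7) · (6) = -168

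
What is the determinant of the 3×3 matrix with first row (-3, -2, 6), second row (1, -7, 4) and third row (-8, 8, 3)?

-59

Expand along row 1:
  + (-3) · |-7 4; 8 3| = (-3)·(-21 − 32) = 159
  − (-2) · |1 4; -8 3| = −(-2)·(3 − (-32)) = 70
  + 6 · |1 -7; -8 8| = 6·(8 − 56) = -288
Sum: (159) + (70) + (-288) = -59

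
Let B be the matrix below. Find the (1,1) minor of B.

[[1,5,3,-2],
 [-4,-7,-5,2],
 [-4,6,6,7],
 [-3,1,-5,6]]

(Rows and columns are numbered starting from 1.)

-424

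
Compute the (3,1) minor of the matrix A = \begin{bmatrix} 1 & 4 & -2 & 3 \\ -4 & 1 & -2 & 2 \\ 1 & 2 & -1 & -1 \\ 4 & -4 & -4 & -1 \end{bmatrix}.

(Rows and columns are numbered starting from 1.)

Delete row 3 and column 1; the remaining 3×3 submatrix is [4 -2 3; 1 -2 2; -4 -4 -1].
Its determinant is 18.

18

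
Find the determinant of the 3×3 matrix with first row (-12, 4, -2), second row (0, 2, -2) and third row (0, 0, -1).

The matrix is upper triangular, so the determinant is the product of the diagonal entries:
det = (-12) · (2) · (-1) = 24

24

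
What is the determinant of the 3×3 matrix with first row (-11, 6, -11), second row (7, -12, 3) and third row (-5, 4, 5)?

844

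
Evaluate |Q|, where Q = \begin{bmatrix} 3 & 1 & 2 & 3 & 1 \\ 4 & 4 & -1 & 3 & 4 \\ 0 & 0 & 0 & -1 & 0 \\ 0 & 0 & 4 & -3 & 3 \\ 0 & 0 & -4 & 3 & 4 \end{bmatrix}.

Q is block upper-triangular with a 2×2 block and a 3×3 block on the diagonal, so its determinant equals the product of the determinants of the diagonal blocks.
det of the 2×2 block = 8
det of the 3×3 block = 28
det = (8)·(28) = 224

|Q| = 224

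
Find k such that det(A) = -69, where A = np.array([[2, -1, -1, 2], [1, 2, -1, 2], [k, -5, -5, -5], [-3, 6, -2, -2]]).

3

Expanding along the row containing k, det(A) is linear in k: det(A) = (-18)·k + (-15).
Set (-18)·k + (-15) = -69  ⇒  (-18)·k = -54  ⇒  k = 3.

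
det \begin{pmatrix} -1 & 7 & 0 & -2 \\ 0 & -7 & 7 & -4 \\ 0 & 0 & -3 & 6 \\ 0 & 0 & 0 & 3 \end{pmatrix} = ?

The matrix is upper triangular, so the determinant is the product of the diagonal entries:
det = (-1) · (-7) · (-3) · (3) = -63

-63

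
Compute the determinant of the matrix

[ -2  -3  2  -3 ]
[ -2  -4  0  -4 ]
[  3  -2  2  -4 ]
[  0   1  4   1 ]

Expand along row 2 (it has 1 zero):
  − (-2) · M_21   where M_21 = det([-3 2 -3; -2 2 -4; 1 4 1]) = -28
  + (-4) · M_22   where M_22 = det([-2 2 -3; 3 2 -4; 0 4 1]) = -78
  + (-4) · M_24   where M_24 = det([-2 -3 2; 3 -2 2; 0 1 4]) = 62
det = (-1)·(-2)·(-28) + (+1)·(-4)·(-78) + (+1)·(-4)·(62) = 8

8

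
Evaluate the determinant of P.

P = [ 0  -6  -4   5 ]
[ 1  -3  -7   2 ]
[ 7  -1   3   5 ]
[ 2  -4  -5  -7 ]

Expand along row 1 (it has 1 zero):
  − (-6) · M_12   where M_12 = det([1 -7 2; 7 3 5; 2 -5 -7]) = -491
  + (-4) · M_13   where M_13 = det([1 -3 2; 7 -1 5; 2 -4 -7]) = -202
  − (5) · M_14   where M_14 = det([1 -3 -7; 7 -1 3; 2 -4 -5]) = 76
det = (-1)·(-6)·(-491) + (+1)·(-4)·(-202) + (-1)·(5)·(76) = -2518

-2518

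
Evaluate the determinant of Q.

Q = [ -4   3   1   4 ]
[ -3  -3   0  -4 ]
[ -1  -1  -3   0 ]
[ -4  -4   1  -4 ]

Expand along row 2 (it has 1 zero):
  − (-3) · M_21   where M_21 = det([3 1 4; -1 -3 0; -4 1 -4]) = -20
  + (-3) · M_22   where M_22 = det([-4 1 4; -1 -3 0; -4 1 -4]) = -104
  + (-4) · M_24   where M_24 = det([-4 3 1; -1 -1 -3; -4 -4 1]) = 91
det = (-1)·(-3)·(-20) + (+1)·(-3)·(-104) + (+1)·(-4)·(91) = -112

-112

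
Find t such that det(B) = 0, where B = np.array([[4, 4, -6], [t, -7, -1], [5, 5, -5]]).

Expanding along the row containing t, det(B) is linear in t: det(B) = (-10)·t + (-70).
Set (-10)·t + (-70) = 0  ⇒  (-10)·t = 70  ⇒  t = -7.

-7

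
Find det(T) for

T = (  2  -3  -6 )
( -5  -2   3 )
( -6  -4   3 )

The determinant is -27.

Expand along row 1:
  + 2 · |-2 3; -4 3| = 2·(-6 − (-12)) = 12
  − (-3) · |-5 3; -6 3| = −(-3)·(-15 − (-18)) = 9
  + (-6) · |-5 -2; -6 -4| = (-6)·(20 − 12) = -48
Sum: (12) + (9) + (-48) = -27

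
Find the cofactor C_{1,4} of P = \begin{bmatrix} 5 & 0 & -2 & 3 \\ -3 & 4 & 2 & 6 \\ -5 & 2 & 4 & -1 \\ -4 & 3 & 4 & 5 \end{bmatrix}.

-14

Delete row 1 and column 4; the remaining 3×3 submatrix is [-3 4 2; -5 2 4; -4 3 4].
Its determinant is 14.
The cofactor carries sign (−1)^(1+4) = −1, so C_{1,4} = −(14) = -14.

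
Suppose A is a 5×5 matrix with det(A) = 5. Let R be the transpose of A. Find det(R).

5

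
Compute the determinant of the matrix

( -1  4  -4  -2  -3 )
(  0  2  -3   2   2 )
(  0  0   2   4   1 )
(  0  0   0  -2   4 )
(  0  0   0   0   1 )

The matrix is upper triangular, so the determinant is the product of the diagonal entries:
det = (-1) · (2) · (2) · (-2) · (1) = 8

The determinant is 8.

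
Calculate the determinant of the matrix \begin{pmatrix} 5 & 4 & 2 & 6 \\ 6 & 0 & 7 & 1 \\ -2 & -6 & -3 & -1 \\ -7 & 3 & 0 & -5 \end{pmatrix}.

Expand along row 2 (it has 1 zero):
  − (6) · M_21   where M_21 = det([4 2 6; -6 -3 -1; 3 0 -5]) = 48
  − (7) · M_23   where M_23 = det([5 4 6; -2 -6 -1; -7 3 -5]) = -135
  + (1) · M_24   where M_24 = det([5 4 2; -2 -6 -3; -7 3 0]) = 33
det = (-1)·(6)·(48) + (-1)·(7)·(-135) + (+1)·(1)·(33) = 690

690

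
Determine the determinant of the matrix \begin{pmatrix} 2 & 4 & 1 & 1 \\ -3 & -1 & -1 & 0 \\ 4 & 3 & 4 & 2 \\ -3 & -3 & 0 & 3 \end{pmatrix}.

72

Expand along row 2 (it has 1 zero):
  − (-3) · M_21   where M_21 = det([4 1 1; 3 4 2; -3 0 3]) = 45
  + (-1) · M_22   where M_22 = det([2 1 1; 4 4 2; -3 0 3]) = 18
  − (-1) · M_23   where M_23 = det([2 4 1; 4 3 2; -3 -3 3]) = -45
det = (-1)·(-3)·(45) + (+1)·(-1)·(18) + (-1)·(-1)·(-45) = 72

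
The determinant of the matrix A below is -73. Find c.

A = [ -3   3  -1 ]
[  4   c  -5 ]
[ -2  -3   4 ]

Expanding along the column containing c, det(A) is linear in c: det(A) = (-14)·c + (39).
Set (-14)·c + (39) = -73  ⇒  (-14)·c = -112  ⇒  c = 8.

c = 8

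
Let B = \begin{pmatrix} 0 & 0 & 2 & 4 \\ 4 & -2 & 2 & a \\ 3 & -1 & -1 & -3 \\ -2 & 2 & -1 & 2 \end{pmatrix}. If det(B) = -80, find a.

-9

Expanding along the column containing a, det(B) is linear in a: det(B) = (8)·a + (-8).
Set (8)·a + (-8) = -80  ⇒  (8)·a = -72  ⇒  a = -9.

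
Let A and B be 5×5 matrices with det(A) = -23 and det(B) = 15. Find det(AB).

-345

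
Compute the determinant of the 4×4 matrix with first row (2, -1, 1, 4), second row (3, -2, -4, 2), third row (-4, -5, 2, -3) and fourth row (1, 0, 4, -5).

769

Expand along row 4 (it has 1 zero):
  − (1) · M_41   where M_41 = det([-1 1 4; -2 -4 2; -5 2 -3]) = -120
  − (4) · M_43   where M_43 = det([2 -1 4; 3 -2 2; -4 -5 -3]) = -61
  + (-5) · M_44   where M_44 = det([2 -1 1; 3 -2 -4; -4 -5 2]) = -81
det = (-1)·(1)·(-120) + (-1)·(4)·(-61) + (+1)·(-5)·(-81) = 769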